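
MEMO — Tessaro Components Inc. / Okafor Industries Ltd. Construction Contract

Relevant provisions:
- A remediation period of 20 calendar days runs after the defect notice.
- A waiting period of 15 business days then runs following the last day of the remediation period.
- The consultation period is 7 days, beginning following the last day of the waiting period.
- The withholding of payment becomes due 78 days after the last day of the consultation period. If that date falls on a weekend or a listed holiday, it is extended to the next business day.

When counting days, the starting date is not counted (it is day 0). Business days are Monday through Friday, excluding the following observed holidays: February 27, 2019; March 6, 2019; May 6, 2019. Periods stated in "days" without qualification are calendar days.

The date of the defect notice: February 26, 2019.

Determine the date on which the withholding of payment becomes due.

The last day of the remediation period: 20 calendar days after February 26, 2019 is March 18, 2019.
The last day of the waiting period: 15 business days after Monday, March 18, 2019, skipping weekends — Mar 19, Mar 20, Mar 21, Mar 22, …, Apr 4, Apr 5, Apr 8 — lands on Monday, April 8, 2019.
The last day of the consultation period: 7 calendar days after April 8, 2019 is April 15, 2019.
The date on which the withholding of payment becomes due: 78 calendar days after April 15, 2019 is July 2, 2019. July 2, 2019 is a Tuesday and is not a listed holiday, so no roll-forward applies.

July 2, 2019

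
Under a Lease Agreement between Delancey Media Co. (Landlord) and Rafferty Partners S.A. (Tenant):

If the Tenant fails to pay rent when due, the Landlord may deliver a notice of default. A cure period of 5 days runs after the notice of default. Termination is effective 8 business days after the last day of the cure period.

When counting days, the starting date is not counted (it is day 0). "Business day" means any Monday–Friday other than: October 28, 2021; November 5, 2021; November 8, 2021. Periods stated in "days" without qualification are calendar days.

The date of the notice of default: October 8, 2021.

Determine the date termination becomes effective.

Adding 5 calendar days to October 8, 2021 gives October 13, 2021, which is the last day of the cure period.
The date termination becomes effective: 8 business days after Wednesday, October 13, 2021, skipping weekends — Oct 14, Oct 15, Oct 18, Oct 19, Oct 20, Oct 21, Oct 22, Oct 25 — lands on Monday, October 25, 2021.

October 25, 2021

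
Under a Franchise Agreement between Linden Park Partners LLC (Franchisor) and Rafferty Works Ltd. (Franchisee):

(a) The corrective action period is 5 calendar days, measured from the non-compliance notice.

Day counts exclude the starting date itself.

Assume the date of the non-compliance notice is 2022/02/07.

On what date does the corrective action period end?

2022/02/12

The last day of the corrective action period: 5 calendar days after 2022/02/07 is 2022/02/12.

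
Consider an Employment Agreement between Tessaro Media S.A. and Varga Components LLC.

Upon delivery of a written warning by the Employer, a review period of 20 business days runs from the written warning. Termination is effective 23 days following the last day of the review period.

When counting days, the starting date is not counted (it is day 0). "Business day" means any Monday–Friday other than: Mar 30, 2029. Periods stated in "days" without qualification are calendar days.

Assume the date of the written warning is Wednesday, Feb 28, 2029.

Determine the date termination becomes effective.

The last day of the review period: counting 20 business days from Wednesday, Feb 28, 2029 (Mar 1, Mar 2, Mar 5, Mar 6, …, Mar 26, Mar 27, Mar 28, skipping weekends) reaches Wednesday, Mar 28, 2029.
Adding 23 calendar days to Mar 28, 2029 gives Apr 20, 2029, which is the date termination becomes effective.

Apr 20, 2029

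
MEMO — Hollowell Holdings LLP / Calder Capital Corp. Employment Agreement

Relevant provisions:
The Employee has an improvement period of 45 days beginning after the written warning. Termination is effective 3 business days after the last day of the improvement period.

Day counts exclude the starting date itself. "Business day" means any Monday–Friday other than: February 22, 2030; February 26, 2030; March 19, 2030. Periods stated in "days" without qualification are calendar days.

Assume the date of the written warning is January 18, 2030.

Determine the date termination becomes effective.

The last day of the improvement period: January 18, 2030 + 45 days = March 4, 2030.
The date termination becomes effective: counting 3 business days from Monday, March 4, 2030 (Mar 5, Mar 6, Mar 7, skipping weekends) reaches Thursday, March 7, 2030.

March 7, 2030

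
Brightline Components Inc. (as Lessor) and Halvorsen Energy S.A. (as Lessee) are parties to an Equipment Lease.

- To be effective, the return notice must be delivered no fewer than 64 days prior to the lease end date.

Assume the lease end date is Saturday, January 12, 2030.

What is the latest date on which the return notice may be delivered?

January 12, 2030 minus 64 days is November 9, 2029.

November 9, 2029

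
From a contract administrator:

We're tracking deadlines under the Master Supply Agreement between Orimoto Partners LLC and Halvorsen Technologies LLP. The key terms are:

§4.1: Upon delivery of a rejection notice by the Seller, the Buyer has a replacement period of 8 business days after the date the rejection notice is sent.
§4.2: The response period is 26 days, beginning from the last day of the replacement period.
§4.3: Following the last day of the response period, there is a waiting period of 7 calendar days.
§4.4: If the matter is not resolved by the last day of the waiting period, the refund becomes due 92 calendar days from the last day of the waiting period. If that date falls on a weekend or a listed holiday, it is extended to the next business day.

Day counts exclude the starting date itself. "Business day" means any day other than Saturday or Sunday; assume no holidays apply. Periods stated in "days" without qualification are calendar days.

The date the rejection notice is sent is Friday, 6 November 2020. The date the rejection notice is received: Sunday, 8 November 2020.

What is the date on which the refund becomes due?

23 March 2021

From Friday, 6 November 2020, 8 business days (Nov 9, Nov 10, Nov 11, Nov 12, Nov 13, Nov 16, Nov 17, Nov 18, skipping weekends) brings us to Wednesday, 18 November 2020, which is the last day of the replacement period.
Adding 26 calendar days to 18 November 2020 gives 14 December 2020, which is the last day of the response period.
The last day of the waiting period: 14 December 2020 + 7 days = 21 December 2020.
The date on which the refund becomes due: 21 December 2020 + 92 days = 23 March 2021. 23 March 2021 is a Tuesday, so no roll-forward applies.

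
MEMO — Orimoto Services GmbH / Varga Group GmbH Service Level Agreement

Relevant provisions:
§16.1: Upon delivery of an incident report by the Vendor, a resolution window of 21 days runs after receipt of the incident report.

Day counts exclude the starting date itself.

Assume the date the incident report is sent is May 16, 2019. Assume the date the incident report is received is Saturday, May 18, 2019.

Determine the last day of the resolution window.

Adding 21 calendar days to May 18, 2019 gives Jun 8, 2019, which is the last day of the resolution window.

Jun 8, 2019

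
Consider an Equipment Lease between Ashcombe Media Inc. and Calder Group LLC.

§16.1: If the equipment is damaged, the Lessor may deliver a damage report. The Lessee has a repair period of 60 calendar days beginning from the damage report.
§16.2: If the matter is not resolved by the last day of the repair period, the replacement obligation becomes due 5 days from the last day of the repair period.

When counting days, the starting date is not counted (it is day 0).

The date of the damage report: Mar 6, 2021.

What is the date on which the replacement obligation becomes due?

Adding 60 calendar days to Mar 6, 2021 gives May 5, 2021, which is the last day of the repair period.
The date on which the replacement obligation becomes due: 5 calendar days after May 5, 2021 is May 10, 2021.

May 10, 2021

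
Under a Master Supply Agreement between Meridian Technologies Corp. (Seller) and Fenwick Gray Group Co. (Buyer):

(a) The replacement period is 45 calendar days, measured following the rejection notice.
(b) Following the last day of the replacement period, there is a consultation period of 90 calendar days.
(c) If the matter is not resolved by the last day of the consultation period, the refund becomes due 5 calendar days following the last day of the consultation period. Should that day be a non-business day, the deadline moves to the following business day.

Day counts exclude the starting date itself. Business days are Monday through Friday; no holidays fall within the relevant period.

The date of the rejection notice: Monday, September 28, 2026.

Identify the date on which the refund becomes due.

February 15, 2027

Adding 45 calendar days to September 28, 2026 gives November 12, 2026, which is the last day of the replacement period.
Adding 90 calendar days to November 12, 2026 gives February 10, 2027, which is the last day of the consultation period.
The date on which the refund becomes due: February 10, 2027 + 5 days = February 15, 2027. February 15, 2027 is a Monday, so no roll-forward applies.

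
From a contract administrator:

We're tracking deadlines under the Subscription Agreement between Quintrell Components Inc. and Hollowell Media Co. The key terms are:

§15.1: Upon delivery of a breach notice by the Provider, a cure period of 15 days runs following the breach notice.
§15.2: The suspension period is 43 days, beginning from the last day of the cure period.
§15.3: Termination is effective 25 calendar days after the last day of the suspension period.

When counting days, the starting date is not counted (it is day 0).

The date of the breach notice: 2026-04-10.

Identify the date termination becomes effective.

The last day of the cure period: 15 calendar days after 2026-04-10 is 2026-04-25.
The last day of the suspension period: 2026-04-25 + 43 days = 2026-06-07.
The date termination becomes effective: 25 calendar days after 2026-06-07 is 2026-07-02.

2026-07-02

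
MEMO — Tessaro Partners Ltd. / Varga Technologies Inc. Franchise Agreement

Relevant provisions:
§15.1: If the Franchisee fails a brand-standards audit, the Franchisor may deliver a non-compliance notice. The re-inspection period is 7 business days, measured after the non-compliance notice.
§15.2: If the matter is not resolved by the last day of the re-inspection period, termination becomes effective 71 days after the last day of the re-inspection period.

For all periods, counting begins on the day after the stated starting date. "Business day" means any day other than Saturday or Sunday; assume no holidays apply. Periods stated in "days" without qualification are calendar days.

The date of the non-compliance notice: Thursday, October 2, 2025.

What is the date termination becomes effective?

The last day of the re-inspection period: 7 business days after Thursday, October 2, 2025, skipping weekends — Oct 3, Oct 6, Oct 7, Oct 8, Oct 9, Oct 10, Oct 13 — lands on Monday, October 13, 2025.
The date termination becomes effective: October 13, 2025 + 71 days = December 23, 2025.

December 23, 2025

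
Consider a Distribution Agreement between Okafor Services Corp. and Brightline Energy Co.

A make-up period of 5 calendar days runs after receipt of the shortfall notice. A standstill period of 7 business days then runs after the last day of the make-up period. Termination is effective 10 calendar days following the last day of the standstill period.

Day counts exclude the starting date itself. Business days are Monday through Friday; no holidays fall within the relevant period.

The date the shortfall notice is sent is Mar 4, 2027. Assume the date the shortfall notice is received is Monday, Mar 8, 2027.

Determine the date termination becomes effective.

Apr 2, 2027

The last day of the make-up period: 5 calendar days after Mar 8, 2027 is Mar 13, 2027.
The last day of the standstill period: counting 7 business days from Saturday, Mar 13, 2027 (Mar 15, Mar 16, Mar 17, Mar 18, Mar 19, Mar 22, Mar 23, skipping weekends) reaches Tuesday, Mar 23, 2027.
Adding 10 calendar days to Mar 23, 2027 gives Apr 2, 2027, which is the date termination becomes effective.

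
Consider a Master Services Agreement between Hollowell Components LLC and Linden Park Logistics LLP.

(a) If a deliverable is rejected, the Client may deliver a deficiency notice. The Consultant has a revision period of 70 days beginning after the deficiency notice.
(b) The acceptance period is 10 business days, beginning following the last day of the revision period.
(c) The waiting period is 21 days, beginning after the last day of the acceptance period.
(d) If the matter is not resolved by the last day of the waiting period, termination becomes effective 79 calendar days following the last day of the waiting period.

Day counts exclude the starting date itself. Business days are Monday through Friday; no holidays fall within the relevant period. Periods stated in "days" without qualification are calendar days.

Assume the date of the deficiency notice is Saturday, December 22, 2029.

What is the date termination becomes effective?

June 23, 2030

The last day of the revision period: 70 calendar days after December 22, 2029 is March 2, 2030.
From Saturday, March 2, 2030, 10 business days (Mar 4, Mar 5, Mar 6, Mar 7, Mar 8, Mar 11, Mar 12, Mar 13, Mar 14, Mar 15, skipping weekends) brings us to Friday, March 15, 2030, which is the last day of the acceptance period.
The last day of the waiting period: 21 calendar days after March 15, 2030 is April 5, 2030.
Adding 79 calendar days to April 5, 2030 gives June 23, 2030, which is the date termination becomes effective.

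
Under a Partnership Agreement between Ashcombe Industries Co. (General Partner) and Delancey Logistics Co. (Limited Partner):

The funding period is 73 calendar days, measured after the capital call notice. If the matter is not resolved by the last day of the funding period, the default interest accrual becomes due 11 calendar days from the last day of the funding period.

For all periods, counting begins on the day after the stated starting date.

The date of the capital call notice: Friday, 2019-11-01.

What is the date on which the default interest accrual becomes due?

The last day of the funding period: 2019-11-01 + 73 days = 2020-01-13.
Adding 11 calendar days to 2020-01-13 gives 2020-01-24, which is the date on which the default interest accrual becomes due.

2020-01-24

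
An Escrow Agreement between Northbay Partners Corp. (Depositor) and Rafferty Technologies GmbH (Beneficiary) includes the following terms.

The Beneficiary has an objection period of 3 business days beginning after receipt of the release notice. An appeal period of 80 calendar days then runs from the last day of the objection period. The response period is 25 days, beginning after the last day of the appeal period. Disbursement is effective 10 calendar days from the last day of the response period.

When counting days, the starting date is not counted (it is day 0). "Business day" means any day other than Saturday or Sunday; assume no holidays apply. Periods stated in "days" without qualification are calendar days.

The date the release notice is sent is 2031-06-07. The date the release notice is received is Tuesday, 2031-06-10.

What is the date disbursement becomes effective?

2031-10-06

The last day of the objection period: counting 3 business days from Tuesday, 2031-06-10 (Jun 11, Jun 12, Jun 13, skipping weekends) reaches Friday, 2031-06-13.
The last day of the appeal period: 80 calendar days after 2031-06-13 is 2031-09-01.
The last day of the response period: 25 calendar days after 2031-09-01 is 2031-09-26.
Adding 10 calendar days to 2031-09-26 gives 2031-10-06, which is the date disbursement becomes effective.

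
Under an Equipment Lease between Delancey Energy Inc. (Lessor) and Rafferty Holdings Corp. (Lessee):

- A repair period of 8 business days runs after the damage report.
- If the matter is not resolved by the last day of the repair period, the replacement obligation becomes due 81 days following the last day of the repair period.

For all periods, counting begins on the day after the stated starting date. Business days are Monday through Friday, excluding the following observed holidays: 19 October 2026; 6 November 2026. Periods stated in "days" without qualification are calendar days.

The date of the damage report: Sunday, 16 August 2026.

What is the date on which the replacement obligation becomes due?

The last day of the repair period: counting 8 business days from Sunday, 16 August 2026 (Aug 17, Aug 18, Aug 19, Aug 20, Aug 21, Aug 24, Aug 25, Aug 26, skipping weekends) reaches Wednesday, 26 August 2026.
The date on which the replacement obligation becomes due: 26 August 2026 + 81 days = 15 November 2026.

15 November 2026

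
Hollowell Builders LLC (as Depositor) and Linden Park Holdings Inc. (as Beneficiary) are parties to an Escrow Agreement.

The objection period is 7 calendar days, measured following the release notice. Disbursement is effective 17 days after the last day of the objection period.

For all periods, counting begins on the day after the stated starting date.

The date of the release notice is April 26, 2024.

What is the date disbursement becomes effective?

May 20, 2024

The last day of the objection period: April 26, 2024 + 7 days = May 3, 2024.
The date disbursement becomes effective: May 3, 2024 + 17 days = May 20, 2024.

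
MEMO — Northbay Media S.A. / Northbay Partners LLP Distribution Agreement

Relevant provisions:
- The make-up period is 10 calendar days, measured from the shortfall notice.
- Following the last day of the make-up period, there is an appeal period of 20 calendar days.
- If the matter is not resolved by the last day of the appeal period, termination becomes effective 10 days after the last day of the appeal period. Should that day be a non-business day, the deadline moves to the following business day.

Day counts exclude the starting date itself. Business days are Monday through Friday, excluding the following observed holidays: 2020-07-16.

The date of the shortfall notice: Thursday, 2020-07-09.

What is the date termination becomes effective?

2020-08-18

The last day of the make-up period: 10 calendar days after 2020-07-09 is 2020-07-19.
The last day of the appeal period: 20 calendar days after 2020-07-19 is 2020-08-08.
The date termination becomes effective: 2020-08-08 + 10 days = 2020-08-18. 2020-08-18 is a Tuesday and is not a listed holiday, so no roll-forward applies.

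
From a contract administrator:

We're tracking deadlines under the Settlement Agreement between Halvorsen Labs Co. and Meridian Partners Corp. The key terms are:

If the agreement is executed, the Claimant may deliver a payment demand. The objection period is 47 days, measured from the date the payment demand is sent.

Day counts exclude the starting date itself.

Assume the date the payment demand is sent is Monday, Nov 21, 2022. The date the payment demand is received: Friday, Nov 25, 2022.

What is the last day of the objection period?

Jan 7, 2023

The last day of the objection period: Nov 21, 2022 + 47 days = Jan 7, 2023.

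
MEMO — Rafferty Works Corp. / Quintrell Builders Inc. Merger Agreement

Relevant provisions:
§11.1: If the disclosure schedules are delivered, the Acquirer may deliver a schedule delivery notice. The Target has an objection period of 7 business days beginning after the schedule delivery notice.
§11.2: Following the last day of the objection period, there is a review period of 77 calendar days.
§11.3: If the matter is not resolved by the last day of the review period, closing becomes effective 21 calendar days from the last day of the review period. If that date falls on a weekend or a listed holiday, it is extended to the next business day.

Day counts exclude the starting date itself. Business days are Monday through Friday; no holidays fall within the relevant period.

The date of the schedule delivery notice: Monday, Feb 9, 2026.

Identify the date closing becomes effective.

The last day of the objection period: counting 7 business days from Monday, Feb 9, 2026 (Feb 10, Feb 11, Feb 12, Feb 13, Feb 16, Feb 17, Feb 18, skipping weekends) reaches Wednesday, Feb 18, 2026.
The last day of the review period: Feb 18, 2026 + 77 days = May 6, 2026.
The date closing becomes effective: 21 calendar days after May 6, 2026 is May 27, 2026. May 27, 2026 is a Wednesday, so no roll-forward applies.

May 27, 2026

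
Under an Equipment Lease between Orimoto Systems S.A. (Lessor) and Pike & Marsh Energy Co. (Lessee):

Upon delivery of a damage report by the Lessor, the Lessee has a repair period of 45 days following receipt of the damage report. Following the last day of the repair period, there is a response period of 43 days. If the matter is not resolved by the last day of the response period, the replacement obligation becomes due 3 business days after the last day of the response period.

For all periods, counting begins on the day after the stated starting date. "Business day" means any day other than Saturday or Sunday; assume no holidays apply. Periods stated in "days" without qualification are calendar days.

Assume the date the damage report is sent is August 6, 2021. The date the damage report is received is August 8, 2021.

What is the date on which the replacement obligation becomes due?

November 9, 2021

The last day of the repair period: August 8, 2021 + 45 days = September 22, 2021.
The last day of the response period: September 22, 2021 + 43 days = November 4, 2021.
The date on which the replacement obligation becomes due: counting 3 business days from Thursday, November 4, 2021 (Nov 5, Nov 8, Nov 9, skipping weekends) reaches Tuesday, November 9, 2021.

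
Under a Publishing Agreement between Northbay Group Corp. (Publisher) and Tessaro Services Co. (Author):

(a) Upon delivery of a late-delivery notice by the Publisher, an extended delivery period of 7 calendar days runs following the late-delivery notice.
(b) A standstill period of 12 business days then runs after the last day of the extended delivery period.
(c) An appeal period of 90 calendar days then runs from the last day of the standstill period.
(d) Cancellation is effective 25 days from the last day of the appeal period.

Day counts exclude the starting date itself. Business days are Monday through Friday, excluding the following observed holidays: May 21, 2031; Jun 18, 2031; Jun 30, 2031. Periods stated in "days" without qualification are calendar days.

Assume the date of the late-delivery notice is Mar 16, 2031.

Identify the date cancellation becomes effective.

The last day of the extended delivery period: 7 calendar days after Mar 16, 2031 is Mar 23, 2031.
The last day of the standstill period: 12 business days after Sunday, Mar 23, 2031, skipping weekends — Mar 24, Mar 25, Mar 26, Mar 27, …, Apr 4, Apr 7, Apr 8 — lands on Tuesday, Apr 8, 2031.
The last day of the appeal period: Apr 8, 2031 + 90 days = Jul 7, 2031.
Adding 25 calendar days to Jul 7, 2031 gives Aug 1, 2031, which is the date cancellation becomes effective.

Aug 1, 2031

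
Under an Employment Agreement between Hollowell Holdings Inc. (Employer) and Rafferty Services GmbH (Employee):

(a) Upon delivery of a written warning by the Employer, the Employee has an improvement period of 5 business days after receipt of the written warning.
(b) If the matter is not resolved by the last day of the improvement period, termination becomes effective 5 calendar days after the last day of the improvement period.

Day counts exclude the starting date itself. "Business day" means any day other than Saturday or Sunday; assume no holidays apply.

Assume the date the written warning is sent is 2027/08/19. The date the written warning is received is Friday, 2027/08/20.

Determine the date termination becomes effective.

The last day of the improvement period: counting 5 business days from Friday, 2027/08/20 (Aug 23, Aug 24, Aug 25, Aug 26, Aug 27, skipping weekends) reaches Friday, 2027/08/27.
Adding 5 calendar days to 2027/08/27 gives 2027/09/01, which is the date termination becomes effective.

2027/09/01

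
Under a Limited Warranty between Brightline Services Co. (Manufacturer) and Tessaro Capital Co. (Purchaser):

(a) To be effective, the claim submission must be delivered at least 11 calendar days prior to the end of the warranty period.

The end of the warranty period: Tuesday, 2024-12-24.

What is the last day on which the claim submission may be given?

Counting back 11 calendar days from 2024-12-24 gives 2024-12-13.

2024-12-13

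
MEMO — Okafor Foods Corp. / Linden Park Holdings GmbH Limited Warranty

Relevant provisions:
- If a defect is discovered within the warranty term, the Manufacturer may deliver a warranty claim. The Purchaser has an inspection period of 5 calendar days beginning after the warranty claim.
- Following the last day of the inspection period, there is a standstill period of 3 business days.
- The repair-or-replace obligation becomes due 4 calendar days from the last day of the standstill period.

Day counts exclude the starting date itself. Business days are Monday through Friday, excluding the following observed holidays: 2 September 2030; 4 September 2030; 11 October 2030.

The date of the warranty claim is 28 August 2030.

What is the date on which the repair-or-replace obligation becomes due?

The last day of the inspection period: 28 August 2030 + 5 days = 2 September 2030.
The last day of the standstill period: 3 business days after Monday, 2 September 2030, skipping weekends and the listed holiday on Sep 4 — Sep 3, Sep 5, Sep 6 — lands on Friday, 6 September 2030.
Adding 4 calendar days to 6 September 2030 gives 10 September 2030, which is the date on which the repair-or-replace obligation becomes due.

10 September 2030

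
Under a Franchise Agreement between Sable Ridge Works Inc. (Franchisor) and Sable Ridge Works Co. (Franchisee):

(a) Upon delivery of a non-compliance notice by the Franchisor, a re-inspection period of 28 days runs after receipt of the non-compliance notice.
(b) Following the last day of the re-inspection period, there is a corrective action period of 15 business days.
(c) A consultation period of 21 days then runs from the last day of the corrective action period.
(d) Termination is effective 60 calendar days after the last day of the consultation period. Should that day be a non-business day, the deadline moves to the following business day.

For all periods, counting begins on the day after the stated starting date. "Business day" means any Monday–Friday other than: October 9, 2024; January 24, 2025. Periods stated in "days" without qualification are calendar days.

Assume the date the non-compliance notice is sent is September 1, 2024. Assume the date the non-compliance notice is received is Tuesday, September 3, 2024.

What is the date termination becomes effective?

The last day of the re-inspection period: 28 calendar days after September 3, 2024 is October 1, 2024.
The last day of the corrective action period: 15 business days after Tuesday, October 1, 2024, skipping weekends and the listed holiday on Oct 9 — Oct 2, Oct 3, Oct 4, Oct 7, …, Oct 21, Oct 22, Oct 23 — lands on Wednesday, October 23, 2024.
The last day of the consultation period: October 23, 2024 + 21 days = November 13, 2024.
Adding 60 calendar days to November 13, 2024 gives January 12, 2025, which is the date termination becomes effective. That falls on a Sunday, so it rolls to the next business day, Monday, January 13, 2025.

January 13, 2025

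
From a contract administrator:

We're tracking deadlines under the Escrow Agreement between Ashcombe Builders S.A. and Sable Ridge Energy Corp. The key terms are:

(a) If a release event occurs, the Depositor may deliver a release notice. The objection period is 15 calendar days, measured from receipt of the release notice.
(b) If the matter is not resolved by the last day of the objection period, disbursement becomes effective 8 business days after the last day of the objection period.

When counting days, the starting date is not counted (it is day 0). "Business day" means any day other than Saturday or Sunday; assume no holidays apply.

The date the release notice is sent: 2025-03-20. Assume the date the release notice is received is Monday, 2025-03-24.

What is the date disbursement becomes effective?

2025-04-18

The last day of the objection period: 2025-03-24 + 15 days = 2025-04-08.
From Tuesday, 2025-04-08, 8 business days (Apr 9, Apr 10, Apr 11, Apr 14, Apr 15, Apr 16, Apr 17, Apr 18, skipping weekends) brings us to Friday, 2025-04-18, which is the date disbursement becomes effective.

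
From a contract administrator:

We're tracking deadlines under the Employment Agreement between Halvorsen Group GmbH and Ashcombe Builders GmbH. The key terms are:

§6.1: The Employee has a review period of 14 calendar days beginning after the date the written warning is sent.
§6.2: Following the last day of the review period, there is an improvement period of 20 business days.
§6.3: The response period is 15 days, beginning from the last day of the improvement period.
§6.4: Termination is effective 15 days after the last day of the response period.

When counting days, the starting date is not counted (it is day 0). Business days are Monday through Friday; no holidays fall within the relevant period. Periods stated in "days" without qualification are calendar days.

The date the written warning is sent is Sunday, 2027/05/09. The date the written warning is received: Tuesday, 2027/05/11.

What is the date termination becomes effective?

2027/07/18

The last day of the review period: 2027/05/09 + 14 days = 2027/05/23.
From Sunday, 2027/05/23, 20 business days (May 24, May 25, May 26, May 27, …, Jun 16, Jun 17, Jun 18, skipping weekends) brings us to Friday, 2027/06/18, which is the last day of the improvement period.
The last day of the response period: 2027/06/18 + 15 days = 2027/07/03.
Adding 15 calendar days to 2027/07/03 gives 2027/07/18, which is the date termination becomes effective.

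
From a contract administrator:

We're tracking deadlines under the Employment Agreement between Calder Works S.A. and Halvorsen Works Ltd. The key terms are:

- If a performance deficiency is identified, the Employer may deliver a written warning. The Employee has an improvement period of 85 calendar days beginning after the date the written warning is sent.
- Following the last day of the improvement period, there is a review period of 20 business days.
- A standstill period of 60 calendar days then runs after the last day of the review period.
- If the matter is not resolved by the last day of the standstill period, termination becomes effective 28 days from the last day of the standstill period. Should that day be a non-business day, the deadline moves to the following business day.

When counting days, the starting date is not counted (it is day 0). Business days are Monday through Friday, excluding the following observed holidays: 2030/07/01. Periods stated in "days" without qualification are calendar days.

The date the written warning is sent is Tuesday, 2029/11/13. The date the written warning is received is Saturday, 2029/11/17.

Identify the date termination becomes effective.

2030/06/03

The last day of the improvement period: 2029/11/13 + 85 days = 2030/02/06.
From Wednesday, 2030/02/06, 20 business days (Feb 7, Feb 8, Feb 11, Feb 12, …, Mar 4, Mar 5, Mar 6, skipping weekends) brings us to Wednesday, 2030/03/06, which is the last day of the review period.
Adding 60 calendar days to 2030/03/06 gives 2030/05/05, which is the last day of the standstill period.
The date termination becomes effective: 28 calendar days after 2030/05/05 is 2030/06/02. That falls on a Sunday, so it rolls to the next business day, Monday, 2030/06/03.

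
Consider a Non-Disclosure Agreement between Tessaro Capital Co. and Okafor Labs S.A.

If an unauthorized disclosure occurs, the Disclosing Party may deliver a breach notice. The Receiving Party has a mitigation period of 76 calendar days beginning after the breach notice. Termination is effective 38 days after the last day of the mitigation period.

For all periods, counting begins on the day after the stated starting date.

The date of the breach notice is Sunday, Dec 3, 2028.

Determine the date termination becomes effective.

The last day of the mitigation period: 76 calendar days after Dec 3, 2028 is Feb 17, 2029.
Adding 38 calendar days to Feb 17, 2029 gives Mar 27, 2029, which is the date termination becomes effective.

Mar 27, 2029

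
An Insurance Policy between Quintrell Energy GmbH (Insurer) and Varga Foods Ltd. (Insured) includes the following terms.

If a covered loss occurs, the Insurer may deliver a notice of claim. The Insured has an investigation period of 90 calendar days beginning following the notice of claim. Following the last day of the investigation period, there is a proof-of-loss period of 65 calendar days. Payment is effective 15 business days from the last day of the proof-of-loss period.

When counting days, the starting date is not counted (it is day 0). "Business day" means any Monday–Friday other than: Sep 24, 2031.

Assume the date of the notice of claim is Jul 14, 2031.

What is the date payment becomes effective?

Jan 6, 2032

The last day of the investigation period: 90 calendar days after Jul 14, 2031 is Oct 12, 2031.
The last day of the proof-of-loss period: 65 calendar days after Oct 12, 2031 is Dec 16, 2031.
The date payment becomes effective: counting 15 business days from Tuesday, Dec 16, 2031 (Dec 17, Dec 18, Dec 19, Dec 22, …, Jan 2, Jan 5, Jan 6, skipping weekends) reaches Tuesday, Jan 6, 2032.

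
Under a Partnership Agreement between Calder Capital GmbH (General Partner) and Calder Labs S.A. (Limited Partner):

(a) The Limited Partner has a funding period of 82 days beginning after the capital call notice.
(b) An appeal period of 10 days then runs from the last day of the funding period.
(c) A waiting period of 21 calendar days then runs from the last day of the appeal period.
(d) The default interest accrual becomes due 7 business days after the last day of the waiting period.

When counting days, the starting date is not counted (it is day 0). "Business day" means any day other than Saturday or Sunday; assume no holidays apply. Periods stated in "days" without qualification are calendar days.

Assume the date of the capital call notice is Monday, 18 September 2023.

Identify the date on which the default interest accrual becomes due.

Adding 82 calendar days to 18 September 2023 gives 9 December 2023, which is the last day of the funding period.
The last day of the appeal period: 9 December 2023 + 10 days = 19 December 2023.
The last day of the waiting period: 19 December 2023 + 21 days = 9 January 2024.
The date on which the default interest accrual becomes due: 7 business days after Tuesday, 9 January 2024, skipping weekends — Jan 10, Jan 11, Jan 12, Jan 15, Jan 16, Jan 17, Jan 18 — lands on Thursday, 18 January 2024.

18 January 2024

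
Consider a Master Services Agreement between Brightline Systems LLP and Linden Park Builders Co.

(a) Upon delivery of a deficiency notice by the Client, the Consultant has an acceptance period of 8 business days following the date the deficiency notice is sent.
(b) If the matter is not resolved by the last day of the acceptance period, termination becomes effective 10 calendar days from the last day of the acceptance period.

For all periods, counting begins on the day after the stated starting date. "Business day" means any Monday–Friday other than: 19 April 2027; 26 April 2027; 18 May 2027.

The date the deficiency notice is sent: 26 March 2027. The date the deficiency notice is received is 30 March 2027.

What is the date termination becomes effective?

17 April 2027

The last day of the acceptance period: counting 8 business days from Friday, 26 March 2027 (Mar 29, Mar 30, Mar 31, Apr 1, Apr 2, Apr 5, Apr 6, Apr 7, skipping weekends) reaches Wednesday, 7 April 2027.
Adding 10 calendar days to 7 April 2027 gives 17 April 2027, which is the date termination becomes effective.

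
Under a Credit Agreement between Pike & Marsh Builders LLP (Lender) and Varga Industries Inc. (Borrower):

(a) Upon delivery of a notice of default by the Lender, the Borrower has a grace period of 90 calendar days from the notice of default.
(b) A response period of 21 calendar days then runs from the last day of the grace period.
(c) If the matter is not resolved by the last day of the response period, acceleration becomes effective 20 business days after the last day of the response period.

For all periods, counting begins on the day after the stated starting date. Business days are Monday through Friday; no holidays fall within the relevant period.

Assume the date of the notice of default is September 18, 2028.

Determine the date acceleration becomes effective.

February 2, 2029

Adding 90 calendar days to September 18, 2028 gives December 17, 2028, which is the last day of the grace period.
The last day of the response period: December 17, 2028 + 21 days = January 7, 2029.
The date acceleration becomes effective: 20 business days after Sunday, January 7, 2029, skipping weekends — Jan 8, Jan 9, Jan 10, Jan 11, …, Jan 31, Feb 1, Feb 2 — lands on Friday, February 2, 2029.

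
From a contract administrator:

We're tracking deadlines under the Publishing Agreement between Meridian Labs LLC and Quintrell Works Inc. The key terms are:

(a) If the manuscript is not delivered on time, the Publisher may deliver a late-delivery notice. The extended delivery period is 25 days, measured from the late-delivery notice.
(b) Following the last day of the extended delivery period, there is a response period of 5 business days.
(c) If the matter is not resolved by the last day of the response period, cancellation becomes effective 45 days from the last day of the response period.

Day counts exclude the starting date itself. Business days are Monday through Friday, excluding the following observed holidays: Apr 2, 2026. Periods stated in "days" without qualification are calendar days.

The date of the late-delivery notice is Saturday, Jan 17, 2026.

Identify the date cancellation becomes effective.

Adding 25 calendar days to Jan 17, 2026 gives Feb 11, 2026, which is the last day of the extended delivery period.
From Wednesday, Feb 11, 2026, 5 business days (Feb 12, Feb 13, Feb 16, Feb 17, Feb 18, skipping weekends) brings us to Wednesday, Feb 18, 2026, which is the last day of the response period.
The date cancellation becomes effective: Feb 18, 2026 + 45 days = Apr 4, 2026.

Apr 4, 2026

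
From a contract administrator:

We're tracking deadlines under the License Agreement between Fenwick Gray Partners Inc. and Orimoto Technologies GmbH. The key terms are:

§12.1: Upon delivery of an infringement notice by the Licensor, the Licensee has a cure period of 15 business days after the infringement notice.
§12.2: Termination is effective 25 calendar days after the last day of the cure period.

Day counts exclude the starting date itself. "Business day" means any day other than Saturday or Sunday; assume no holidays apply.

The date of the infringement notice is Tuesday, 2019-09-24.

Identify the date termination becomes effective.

2019-11-09

From Tuesday, 2019-09-24, 15 business days (Sep 25, Sep 26, Sep 27, Sep 30, …, Oct 11, Oct 14, Oct 15, skipping weekends) brings us to Tuesday, 2019-10-15, which is the last day of the cure period.
Adding 25 calendar days to 2019-10-15 gives 2019-11-09, which is the date termination becomes effective.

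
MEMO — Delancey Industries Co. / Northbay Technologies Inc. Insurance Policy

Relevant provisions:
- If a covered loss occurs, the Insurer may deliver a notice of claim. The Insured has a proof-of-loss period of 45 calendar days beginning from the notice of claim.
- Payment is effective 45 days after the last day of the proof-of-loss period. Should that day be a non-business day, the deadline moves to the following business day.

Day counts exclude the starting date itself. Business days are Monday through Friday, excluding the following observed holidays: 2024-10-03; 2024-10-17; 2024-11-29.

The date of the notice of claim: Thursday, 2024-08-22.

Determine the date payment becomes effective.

Adding 45 calendar days to 2024-08-22 gives 2024-10-06, which is the last day of the proof-of-loss period.
The date payment becomes effective: 2024-10-06 + 45 days = 2024-11-20. 2024-11-20 is a Wednesday and is not a listed holiday, so no roll-forward applies.

2024-11-20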